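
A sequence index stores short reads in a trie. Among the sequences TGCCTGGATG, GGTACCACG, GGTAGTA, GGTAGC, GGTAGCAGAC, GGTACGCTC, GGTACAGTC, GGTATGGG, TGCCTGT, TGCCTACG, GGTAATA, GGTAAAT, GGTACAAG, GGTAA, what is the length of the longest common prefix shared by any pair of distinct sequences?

6

Look for the deepest trie node that still has at least two words in its subtree.
"GGTACAAG" and "GGTACAGTC" agree on "GGTACA" (6 characters) before diverging; nothing deeper is shared.
Longest shared-prefix length: 6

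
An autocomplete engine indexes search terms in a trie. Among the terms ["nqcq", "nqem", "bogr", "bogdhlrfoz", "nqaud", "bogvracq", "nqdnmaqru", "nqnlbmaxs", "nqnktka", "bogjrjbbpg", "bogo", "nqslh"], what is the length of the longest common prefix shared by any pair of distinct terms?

3

Look for the deepest trie node that still has at least two words in its subtree.
e.g. "bogdhlrfoz" and "bogjrjbbpg" share the prefix "bog" of length 3; no pair shares a longer one.
Longest shared-prefix length: 3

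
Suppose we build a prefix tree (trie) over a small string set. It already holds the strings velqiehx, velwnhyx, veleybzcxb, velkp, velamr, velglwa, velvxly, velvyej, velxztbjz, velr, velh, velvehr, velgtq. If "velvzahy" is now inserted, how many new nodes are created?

4

"velv" is already a path in the trie; the remaining "zahy" must be added.
Each of the 4 remaining characters creates one node.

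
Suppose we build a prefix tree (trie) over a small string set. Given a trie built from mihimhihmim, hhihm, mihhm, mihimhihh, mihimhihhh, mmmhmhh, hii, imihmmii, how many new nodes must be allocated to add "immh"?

"im" is already a path in the trie; the remaining "mh" must be added.
New nodes needed: |"immh"| − 2 = 4 − 2 = 2.

2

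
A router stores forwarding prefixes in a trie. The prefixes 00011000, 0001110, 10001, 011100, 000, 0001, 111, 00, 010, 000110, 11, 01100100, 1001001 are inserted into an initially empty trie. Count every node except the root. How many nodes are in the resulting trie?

Count nodes per top-level branch (shared prefixes stored once):
  '0'-branch (00, 000, 0001, 000110, 00011000, 0001110, 010, 01100100, 011100): 21 nodes
  '1'-branch (10001, 1001001, 11, 111): 11 nodes
Sum: 32

32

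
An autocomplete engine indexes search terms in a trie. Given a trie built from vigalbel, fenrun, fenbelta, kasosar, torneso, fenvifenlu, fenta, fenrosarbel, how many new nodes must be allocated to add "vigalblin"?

3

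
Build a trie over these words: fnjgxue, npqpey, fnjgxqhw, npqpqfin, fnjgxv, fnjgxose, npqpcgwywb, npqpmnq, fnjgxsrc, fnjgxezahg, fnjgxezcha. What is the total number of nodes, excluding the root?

44

Trace insertions, counting only characters that open a new branch:
  "fnjgxue" → 7 new (f, n, j, g, x, u, e)
  "npqpey" → 6 new (n, p, q, p, e, y)
  "fnjgxqhw" → prefix "fnjgx" already present; 3 new (q, h, w)
  "npqpqfin" → prefix "npqp" already present; 4 new (q, f, i, n)
  "fnjgxv" → prefix "fnjgx" already present; 1 new (v)
  "fnjgxose" → prefix "fnjgx" already present; 3 new (o, s, e)
  "npqpcgwywb" → prefix "npqp" already present; 6 new (c, g, w, y, w, b)
  "npqpmnq" → prefix "npqp" already present; 3 new (m, n, q)
  "fnjgxsrc" → prefix "fnjgx" already present; 3 new (s, r, c)
  "fnjgxezahg" → prefix "fnjgx" already present; 5 new (e, z, a, h, g)
  "fnjgxezcha" → prefix "fnjgxez" already present; 3 new (c, h, a)
Total nodes = 7 + 6 + 3 + 4 + 1 + 3 + 6 + 3 + 3 + 5 + 3 = 44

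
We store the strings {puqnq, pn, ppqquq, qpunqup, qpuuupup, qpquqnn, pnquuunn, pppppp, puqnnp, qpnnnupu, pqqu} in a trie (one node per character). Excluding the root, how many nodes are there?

49

Trace insertions, counting only characters that open a new branch:
  "puqnq" → 5 new (p, u, q, n, q)
  "pn" → prefix "p" already present; 1 new (n)
  "ppqquq" → prefix "p" already present; 5 new (p, q, q, u, q)
  "qpunqup" → 7 new (q, p, u, n, q, u, p)
  "qpuuupup" → prefix "qpu" already present; 5 new (u, u, p, u, p)
  "qpquqnn" → prefix "qp" already present; 5 new (q, u, q, n, n)
  "pnquuunn" → prefix "pn" already present; 6 new (q, u, u, u, n, n)
  "pppppp" → prefix "pp" already present; 4 new (p, p, p, p)
  "puqnnp" → prefix "puqn" already present; 2 new (n, p)
  "qpnnnupu" → prefix "qp" already present; 6 new (n, n, n, u, p, u)
  "pqqu" → prefix "p" already present; 3 new (q, q, u)
Total nodes = 5 + 1 + 5 + 7 + 5 + 5 + 6 + 4 + 2 + 6 + 3 = 49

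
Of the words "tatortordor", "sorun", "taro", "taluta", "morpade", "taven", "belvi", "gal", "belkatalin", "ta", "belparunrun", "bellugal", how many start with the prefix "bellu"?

Walk to "bellu"; the words in its subtree are exactly those with that prefix.
Words under "bellu": bellugal
Count: 1

1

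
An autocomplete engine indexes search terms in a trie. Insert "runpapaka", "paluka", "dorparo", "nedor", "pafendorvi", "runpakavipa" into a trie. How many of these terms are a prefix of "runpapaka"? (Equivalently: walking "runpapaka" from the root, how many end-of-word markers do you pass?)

Check each prefix of "runpapaka" against the stored set — each match is an end-marker on the path.
Prefixes of the query that are stored words: "runpapaka"
Count: 1

1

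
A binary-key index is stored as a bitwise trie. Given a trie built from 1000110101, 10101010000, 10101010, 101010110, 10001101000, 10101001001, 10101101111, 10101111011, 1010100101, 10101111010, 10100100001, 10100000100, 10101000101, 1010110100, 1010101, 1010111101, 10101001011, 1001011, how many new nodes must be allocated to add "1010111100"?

Walking "1010111100" from the root, the first 9 characters ("101011110") follow existing edges; "0" is the first miss.
So 10 − 9 = 1 new nodes.

1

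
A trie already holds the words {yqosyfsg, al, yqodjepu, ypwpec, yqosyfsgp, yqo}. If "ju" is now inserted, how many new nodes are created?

Nothing in the trie begins with "j"; the whole of "ju" is new.
2 − 0 = 2 new nodes.

2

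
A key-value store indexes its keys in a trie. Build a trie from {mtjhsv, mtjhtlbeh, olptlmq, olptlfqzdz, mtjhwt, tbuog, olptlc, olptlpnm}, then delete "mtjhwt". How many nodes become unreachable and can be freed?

Walk "mtjhwt" from the leaf back toward the root, removing each node that no remaining word uses.
The suffix "wt" (2 nodes) is used only by "mtjhwt"; the node for "mtjh" still has the child "s", so pruning stops there.
Nodes removed: 2

2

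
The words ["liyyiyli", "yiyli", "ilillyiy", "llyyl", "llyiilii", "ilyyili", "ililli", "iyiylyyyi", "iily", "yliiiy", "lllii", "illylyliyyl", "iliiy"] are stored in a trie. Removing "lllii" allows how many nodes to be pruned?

3

After clearing the end-marker at "lllii", prune upward until reaching a node still needed by another word.
The suffix "lii" (3 nodes) is used only by "lllii"; the node for "ll" still has the child "y", so pruning stops there.
Nodes removed: 3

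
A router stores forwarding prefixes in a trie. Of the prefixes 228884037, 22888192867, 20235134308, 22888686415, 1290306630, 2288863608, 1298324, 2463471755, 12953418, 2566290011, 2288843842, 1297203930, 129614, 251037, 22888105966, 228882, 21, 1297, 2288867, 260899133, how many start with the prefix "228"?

8

Filter for entries beginning with "228":
Words under "228": 22888105966, 22888192867, 228882, 228884037, 2288843842, 2288863608, 2288867, 22888686415
Count: 8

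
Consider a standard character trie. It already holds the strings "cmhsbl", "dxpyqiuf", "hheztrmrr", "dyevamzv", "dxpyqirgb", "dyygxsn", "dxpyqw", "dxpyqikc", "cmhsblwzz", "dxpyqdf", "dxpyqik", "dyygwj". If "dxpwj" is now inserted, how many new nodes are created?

2

"dxp" is already a path in the trie; the remaining "wj" must be added.
So 5 − 3 = 2 new nodes.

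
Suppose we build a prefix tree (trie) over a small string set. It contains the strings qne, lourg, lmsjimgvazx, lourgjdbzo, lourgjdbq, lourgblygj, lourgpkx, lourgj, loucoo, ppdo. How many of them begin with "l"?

Filter for entries beginning with "l":
Words under "l": lmsjimgvazx, loucoo, lourg, lourgblygj, lourgj, lourgjdbq, lourgjdbzo, lourgpkx
Count: 8

8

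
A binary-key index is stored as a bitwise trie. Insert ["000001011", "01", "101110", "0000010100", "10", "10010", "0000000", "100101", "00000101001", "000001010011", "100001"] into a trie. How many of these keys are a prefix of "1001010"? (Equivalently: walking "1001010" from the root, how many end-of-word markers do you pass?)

3

Check each prefix of "1001010" against the stored set — each match is an end-marker on the path.
Prefixes of the query that are stored words: "10", "10010", "100101"
Count: 3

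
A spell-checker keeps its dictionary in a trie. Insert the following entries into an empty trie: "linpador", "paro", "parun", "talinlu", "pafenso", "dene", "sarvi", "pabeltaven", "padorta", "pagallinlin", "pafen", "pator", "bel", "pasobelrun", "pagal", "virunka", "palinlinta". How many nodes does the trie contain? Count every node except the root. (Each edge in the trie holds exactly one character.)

86

Count nodes per top-level branch (shared prefixes stored once):
  'b'-branch (bel): 3 nodes
  'd'-branch (dene): 4 nodes
  'l'-branch (linpador): 8 nodes
  'p'-branch (pabeltaven, padorta, pafen, pafenso, pagal, pagallinlin, palinlinta, paro, parun, pasobelrun, pator): 52 nodes
  's'-branch (sarvi): 5 nodes
  't'-branch (talinlu): 7 nodes
  'v'-branch (virunka): 7 nodes
Sum: 86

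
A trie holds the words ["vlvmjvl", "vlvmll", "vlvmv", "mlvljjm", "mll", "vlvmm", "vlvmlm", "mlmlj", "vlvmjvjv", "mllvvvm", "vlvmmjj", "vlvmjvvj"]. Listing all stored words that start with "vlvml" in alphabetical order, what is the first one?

vlvmll

Words with prefix "vlvml", in lexicographic order: "vlvmll", "vlvmlm"
Position 1: vlvmll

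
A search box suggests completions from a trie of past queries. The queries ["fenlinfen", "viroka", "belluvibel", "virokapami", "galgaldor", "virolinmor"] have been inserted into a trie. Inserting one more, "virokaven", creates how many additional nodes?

3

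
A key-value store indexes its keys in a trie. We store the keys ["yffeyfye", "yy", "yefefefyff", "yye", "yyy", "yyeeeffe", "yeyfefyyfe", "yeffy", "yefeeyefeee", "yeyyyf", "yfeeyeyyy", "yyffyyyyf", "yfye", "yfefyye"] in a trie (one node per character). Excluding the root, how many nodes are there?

65

Count nodes per top-level branch (shared prefixes stored once):
  'y'-branch (yefeeyefeee, yefefefyff, yeffy, yeyfefyyfe, yeyyyf, yfeeyeyyy, yfefyye, yffeyfye, yfye, yy, yye, yyeeeffe, yyffyyyyf, yyy): 65 nodes
Sum: 65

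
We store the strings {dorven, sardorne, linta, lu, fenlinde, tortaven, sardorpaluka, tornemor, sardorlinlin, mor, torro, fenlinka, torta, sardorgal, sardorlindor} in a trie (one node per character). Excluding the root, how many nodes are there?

66

Trace insertions, counting only characters that open a new branch:
  "dorven" → 6 new (d, o, r, v, e, n)
  "sardorne" → 8 new (s, a, r, d, o, r, n, e)
  "linta" → 5 new (l, i, n, t, a)
  "lu" → prefix "l" already present; 1 new (u)
  "fenlinde" → 8 new (f, e, n, l, i, n, d, e)
  "tortaven" → 8 new (t, o, r, t, a, v, e, n)
  "sardorpaluka" → prefix "sardor" already present; 6 new (p, a, l, u, k, a)
  "tornemor" → prefix "tor" already present; 5 new (n, e, m, o, r)
  "sardorlinlin" → prefix "sardor" already present; 6 new (l, i, n, l, i, n)
  "mor" → 3 new (m, o, r)
  "torro" → prefix "tor" already present; 2 new (r, o)
  "fenlinka" → prefix "fenlin" already present; 2 new (k, a)
  "torta" → prefix "torta" already present; 0 new (none)
  "sardorgal" → prefix "sardor" already present; 3 new (g, a, l)
  "sardorlindor" → prefix "sardorlin" already present; 3 new (d, o, r)
Total nodes = 6 + 8 + 5 + 1 + 8 + 8 + 6 + 5 + 6 + 3 + 2 + 2 + 0 + 3 + 3 = 66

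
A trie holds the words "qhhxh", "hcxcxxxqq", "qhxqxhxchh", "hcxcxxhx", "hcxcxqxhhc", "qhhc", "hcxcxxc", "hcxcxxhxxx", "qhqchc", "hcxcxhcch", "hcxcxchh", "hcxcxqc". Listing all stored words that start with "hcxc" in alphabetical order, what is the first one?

Filter for "hcxc…" and sort: "hcxcxchh", "hcxcxhcch", "hcxcxqc", "hcxcxqxhhc", "hcxcxxc", "hcxcxxhx", "hcxcxxhxxx", "hcxcxxxqq"
Position 1: hcxcxchh

hcxcxchh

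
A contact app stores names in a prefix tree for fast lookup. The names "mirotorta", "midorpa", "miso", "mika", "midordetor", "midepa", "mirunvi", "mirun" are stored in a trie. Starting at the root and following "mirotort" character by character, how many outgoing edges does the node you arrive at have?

Walk "mirotort" from the root, arriving at one node.
Characters that immediately follow "mirotort" among the stored strings: {a}.
That node has 1 child edge.

1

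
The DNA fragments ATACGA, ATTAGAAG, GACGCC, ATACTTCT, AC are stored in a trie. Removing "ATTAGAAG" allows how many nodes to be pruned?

Walk "ATTAGAAG" from the leaf back toward the root, removing each node that no remaining word uses.
The suffix "TAGAAG" (6 nodes) is used only by "ATTAGAAG"; the node for "AT" still has the child "A", so pruning stops there.
Nodes removed: 6

6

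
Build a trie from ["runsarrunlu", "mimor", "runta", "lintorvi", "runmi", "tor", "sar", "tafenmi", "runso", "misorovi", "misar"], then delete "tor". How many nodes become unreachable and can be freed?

2

Walk "tor" from the leaf back toward the root, removing each node that no remaining word uses.
The suffix "or" (2 nodes) is used only by "tor"; the node for "t" still has the child "a", so pruning stops there.
Nodes removed: 2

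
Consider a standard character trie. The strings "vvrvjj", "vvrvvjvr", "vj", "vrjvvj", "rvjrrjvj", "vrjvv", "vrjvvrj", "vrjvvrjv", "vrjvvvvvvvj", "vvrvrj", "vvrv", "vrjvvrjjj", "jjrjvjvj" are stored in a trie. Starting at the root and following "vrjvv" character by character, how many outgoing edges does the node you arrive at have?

3

The children of the "vrjvv" node are the distinct next characters among strings starting with "vrjvv".
Characters that immediately follow "vrjvv" among the stored strings: {j, r, v}.
That node has 3 child edges.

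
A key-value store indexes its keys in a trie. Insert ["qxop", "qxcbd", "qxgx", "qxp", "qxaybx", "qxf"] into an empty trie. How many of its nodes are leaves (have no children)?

A leaf is a node with no children — equivalently, the end of a word that is not a proper prefix of any other stored word.
Those words: "qxaybx", "qxcbd", "qxf", "qxgx", "qxop", "qxp"
Leaf count: 6

6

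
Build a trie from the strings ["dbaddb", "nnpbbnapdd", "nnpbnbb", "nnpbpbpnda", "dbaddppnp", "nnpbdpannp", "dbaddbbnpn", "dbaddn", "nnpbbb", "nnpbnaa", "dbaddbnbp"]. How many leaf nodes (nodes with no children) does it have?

A leaf is a node with no children — equivalently, the end of a word that is not a proper prefix of any other stored word.
Those words: "dbaddbbnpn", "dbaddbnbp", "dbaddn", "dbaddppnp", "nnpbbb", "nnpbbnapdd", "nnpbdpannp", "nnpbnaa", "nnpbnbb", "nnpbpbpnda"
Leaf count: 10

10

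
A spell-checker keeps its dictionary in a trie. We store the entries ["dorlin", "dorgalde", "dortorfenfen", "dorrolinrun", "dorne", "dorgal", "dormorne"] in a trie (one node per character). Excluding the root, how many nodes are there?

Trie structure (* marks end of a word):
(root)
└─ d
   └─ o
      └─ r
         ├─ g
         │  └─ a
         │     └─ l *
         │        └─ d
         │           └─ e *
         ├─ l
         │  └─ i
         │     └─ n *
         ├─ m
         │  └─ o
         │     └─ r
         │        └─ n
         │           └─ e *
         ├─ n
         │  └─ e *
         ├─ r
         │  └─ o
         │     └─ l
         │        └─ i
         │           └─ n
         │              └─ r
         │                 └─ u
         │                    └─ n *
         └─ t
            └─ o
               └─ r
                  └─ f
                     └─ e
                        └─ n
                           └─ f
                              └─ e
                                 └─ n *
Counting every labelled node above: 35.

35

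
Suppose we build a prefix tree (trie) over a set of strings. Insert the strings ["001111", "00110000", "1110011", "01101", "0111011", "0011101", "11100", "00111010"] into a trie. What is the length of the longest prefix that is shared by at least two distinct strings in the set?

Equivalently: take the maximum, over all pairs, of their longest common prefix length.
e.g. "0011101" and "00111010" share the prefix "0011101" of length 7; no pair shares a longer one.
Longest shared-prefix length: 7

7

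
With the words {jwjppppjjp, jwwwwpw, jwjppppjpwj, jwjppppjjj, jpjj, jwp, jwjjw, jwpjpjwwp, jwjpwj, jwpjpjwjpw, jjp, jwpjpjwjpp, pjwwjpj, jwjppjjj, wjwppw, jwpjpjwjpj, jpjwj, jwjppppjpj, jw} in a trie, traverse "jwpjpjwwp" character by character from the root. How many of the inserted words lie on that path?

Check each prefix of "jwpjpjwwp" against the stored set — each match is an end-marker on the path.
Prefixes of the query that are stored words: "jw", "jwp", "jwpjpjwwp"
Count: 3

3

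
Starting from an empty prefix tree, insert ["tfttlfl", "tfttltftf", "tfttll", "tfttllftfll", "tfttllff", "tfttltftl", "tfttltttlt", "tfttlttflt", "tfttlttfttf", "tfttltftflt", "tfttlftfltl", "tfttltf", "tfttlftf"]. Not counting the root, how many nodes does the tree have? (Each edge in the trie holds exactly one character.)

Trie structure (* marks end of a word):
(root)
└─ t
   └─ f
      └─ t
         └─ t
            └─ l
               ├─ f
               │  ├─ l *
               │  └─ t
               │     └─ f *
               │        └─ l
               │           └─ t
               │              └─ l *
               ├─ l *
               │  └─ f
               │     ├─ f *
               │     └─ t
               │        └─ f
               │           └─ l
               │              └─ l *
               └─ t
                  ├─ f *
                  │  └─ t
                  │     ├─ f *
                  │     │  └─ l
                  │     │     └─ t *
                  │     └─ l *
                  └─ t
                     ├─ f
                     │  ├─ l
                     │  │  └─ t *
                     │  └─ t
                     │     └─ t
                     │        └─ f *
                     └─ t
                        └─ l
                           └─ t *
Counting every labelled node above: 36.

36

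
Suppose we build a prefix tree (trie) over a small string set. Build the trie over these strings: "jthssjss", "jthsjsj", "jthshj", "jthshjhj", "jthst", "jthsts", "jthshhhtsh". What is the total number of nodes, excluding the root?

Insert word by word; a character creates a node only if that edge doesn't already exist:
  "jthssjss" → 8 new (j, t, h, s, s, j, s, s)
  "jthsjsj" → prefix "jths" already present; 3 new (j, s, j)
  "jthshj" → prefix "jths" already present; 2 new (h, j)
  "jthshjhj" → prefix "jthshj" already present; 2 new (h, j)
  "jthst" → prefix "jths" already present; 1 new (t)
  "jthsts" → prefix "jthst" already present; 1 new (s)
  "jthshhhtsh" → prefix "jthsh" already present; 5 new (h, h, t, s, h)
Total nodes = 8 + 3 + 2 + 2 + 1 + 1 + 5 = 22

22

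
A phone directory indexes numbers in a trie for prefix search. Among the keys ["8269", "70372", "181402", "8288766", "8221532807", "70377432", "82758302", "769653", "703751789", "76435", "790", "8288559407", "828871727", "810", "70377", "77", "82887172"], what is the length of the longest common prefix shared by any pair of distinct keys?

The deepest shared node is where two words last agree before diverging.
"82887172" and "828871727" agree on "82887172" (8 characters) before diverging; nothing deeper is shared.
Longest shared-prefix length: 8

8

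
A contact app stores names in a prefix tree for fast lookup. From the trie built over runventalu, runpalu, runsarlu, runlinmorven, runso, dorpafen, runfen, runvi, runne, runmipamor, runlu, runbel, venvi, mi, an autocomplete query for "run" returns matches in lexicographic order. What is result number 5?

DFS of the "run" subtree visits, in order: "runbel", "runfen", "runlinmorven", "runlu", "runmipamor", "runne", "runpalu", "runsarlu", "runso", "runventalu", "runvi"
The 5th is runmipamor.

runmipamor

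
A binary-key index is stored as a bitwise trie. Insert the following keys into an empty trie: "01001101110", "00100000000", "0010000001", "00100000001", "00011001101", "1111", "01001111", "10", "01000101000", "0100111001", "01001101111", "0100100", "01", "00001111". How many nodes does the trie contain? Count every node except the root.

For each word, the new-node count is its length minus the longest prefix already in the trie:
  "01001101110" → 11 new (0, 1, 0, 0, 1, 1, 0, 1, 1, 1, 0)
  "00100000000" → prefix "0" already present; 10 new (0, 1, 0, 0, 0, 0, 0, 0, 0, 0)
  "0010000001" → prefix "001000000" already present; 1 new (1)
  "00100000001" → prefix "0010000000" already present; 1 new (1)
  "00011001101" → prefix "00" already present; 9 new (0, 1, 1, 0, 0, 1, 1, 0, 1)
  "1111" → 4 new (1, 1, 1, 1)
  "01001111" → prefix "010011" already present; 2 new (1, 1)
  "10" → prefix "1" already present; 1 new (0)
  "01000101000" → prefix "0100" already present; 7 new (0, 1, 0, 1, 0, 0, 0)
  "0100111001" → prefix "0100111" already present; 3 new (0, 0, 1)
  "01001101111" → prefix "0100110111" already present; 1 new (1)
  "0100100" → prefix "01001" already present; 2 new (0, 0)
  "01" → prefix "01" already present; 0 new (none)
  "00001111" → prefix "000" already present; 5 new (0, 1, 1, 1, 1)
Total nodes = 11 + 10 + 1 + 1 + 9 + 4 + 2 + 1 + 7 + 3 + 1 + 2 + 0 + 5 = 57

57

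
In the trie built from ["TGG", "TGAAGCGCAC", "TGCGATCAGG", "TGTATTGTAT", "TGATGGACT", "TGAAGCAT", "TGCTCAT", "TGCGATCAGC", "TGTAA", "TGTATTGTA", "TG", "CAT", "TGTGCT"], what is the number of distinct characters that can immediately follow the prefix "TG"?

4

Follow the path "TG" to its node, then look at its outgoing edges.
Distinct next characters after "TG": A, C, G, T.
That node has 4 child edges.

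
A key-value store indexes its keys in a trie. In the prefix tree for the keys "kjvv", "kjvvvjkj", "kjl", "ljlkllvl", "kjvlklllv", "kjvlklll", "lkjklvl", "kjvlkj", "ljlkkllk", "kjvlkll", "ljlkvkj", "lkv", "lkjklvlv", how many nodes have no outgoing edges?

9

Leaves are exactly the stored words that no other stored word extends.
Those words: "kjl", "kjvlkj", "kjvlklllv", "kjvvvjkj", "ljlkkllk", "ljlkllvl", "ljlkvkj", "lkjklvlv", "lkv"
Leaf count: 9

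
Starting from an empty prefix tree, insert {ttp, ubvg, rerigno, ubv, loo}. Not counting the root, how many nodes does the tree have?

For each word, the new-node count is its length minus the longest prefix already in the trie:
  "ttp" → 3 new (t, t, p)
  "ubvg" → 4 new (u, b, v, g)
  "rerigno" → 7 new (r, e, r, i, g, n, o)
  "ubv" → prefix "ubv" already present; 0 new (none)
  "loo" → 3 new (l, o, o)
Total nodes = 3 + 4 + 7 + 0 + 3 = 17

17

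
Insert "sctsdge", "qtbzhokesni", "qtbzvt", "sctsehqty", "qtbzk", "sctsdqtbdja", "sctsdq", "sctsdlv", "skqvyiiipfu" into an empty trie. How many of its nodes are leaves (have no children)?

Leaves are exactly the stored words that no other stored word extends.
Those words: "qtbzhokesni", "qtbzk", "qtbzvt", "sctsdge", "sctsdlv", "sctsdqtbdja", "sctsehqty", "skqvyiiipfu"
Leaf count: 8

8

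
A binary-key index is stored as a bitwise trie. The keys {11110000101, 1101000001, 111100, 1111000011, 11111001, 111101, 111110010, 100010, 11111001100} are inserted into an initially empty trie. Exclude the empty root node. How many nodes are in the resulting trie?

34

Trie structure (* marks end of a word):
(root)
└─ 1
   ├─ 0
   │  └─ 0
   │     └─ 0
   │        └─ 1
   │           └─ 0 *
   └─ 1
      ├─ 0
      │  └─ 1
      │     └─ 0
      │        └─ 0
      │           └─ 0
      │              └─ 0
      │                 └─ 0
      │                    └─ 1 *
      └─ 1
         └─ 1
            ├─ 0
            │  ├─ 0 *
            │  │  └─ 0
            │  │     └─ 0
            │  │        └─ 1
            │  │           ├─ 0
            │  │           │  └─ 1 *
            │  │           └─ 1 *
            │  └─ 1 *
            └─ 1
               └─ 0
                  └─ 0
                     └─ 1 *
                        ├─ 0 *
                        └─ 1
                           └─ 0
                              └─ 0 *
Counting every labelled node above: 34.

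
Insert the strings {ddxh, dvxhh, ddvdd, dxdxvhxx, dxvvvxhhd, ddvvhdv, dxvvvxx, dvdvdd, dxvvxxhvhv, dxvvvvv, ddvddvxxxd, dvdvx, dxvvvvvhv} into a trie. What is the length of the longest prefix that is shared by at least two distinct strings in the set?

Look for the deepest trie node that still has at least two words in its subtree.
e.g. "dxvvvvv" and "dxvvvvvhv" share the prefix "dxvvvvv" of length 7; no pair shares a longer one.
Longest shared-prefix length: 7

7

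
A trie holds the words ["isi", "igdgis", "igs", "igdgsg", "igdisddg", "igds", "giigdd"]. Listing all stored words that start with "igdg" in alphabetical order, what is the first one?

igdgis

Filter for "igdg…" and sort: "igdgis", "igdgsg"
Position 1: igdgis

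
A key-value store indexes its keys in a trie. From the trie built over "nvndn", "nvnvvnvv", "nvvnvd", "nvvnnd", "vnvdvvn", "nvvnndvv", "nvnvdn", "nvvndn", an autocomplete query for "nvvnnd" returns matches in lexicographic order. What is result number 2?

nvvnndvv

Filter for "nvvnnd…" and sort: "nvvnnd", "nvvnndvv"
The 2nd is nvvnndvv.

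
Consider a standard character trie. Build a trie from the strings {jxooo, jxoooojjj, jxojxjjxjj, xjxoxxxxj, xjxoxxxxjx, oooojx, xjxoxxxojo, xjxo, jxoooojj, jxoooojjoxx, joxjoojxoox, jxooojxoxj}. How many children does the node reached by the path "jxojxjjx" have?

1

Walk "jxojxjjx" from the root, arriving at one node.
Characters that immediately follow "jxojxjjx" among the stored strings: {j}.
That node has 1 child edge.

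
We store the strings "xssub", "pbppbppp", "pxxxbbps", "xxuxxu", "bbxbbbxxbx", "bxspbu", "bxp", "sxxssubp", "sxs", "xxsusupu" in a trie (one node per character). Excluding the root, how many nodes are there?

Trace insertions, counting only characters that open a new branch:
  "xssub" → 5 new (x, s, s, u, b)
  "pbppbppp" → 8 new (p, b, p, p, b, p, p, p)
  "pxxxbbps" → prefix "p" already present; 7 new (x, x, x, b, b, p, s)
  "xxuxxu" → prefix "x" already present; 5 new (x, u, x, x, u)
  "bbxbbbxxbx" → 10 new (b, b, x, b, b, b, x, x, b, x)
  "bxspbu" → prefix "b" already present; 5 new (x, s, p, b, u)
  "bxp" → prefix "bx" already present; 1 new (p)
  "sxxssubp" → 8 new (s, x, x, s, s, u, b, p)
  "sxs" → prefix "sx" already present; 1 new (s)
  "xxsusupu" → prefix "xx" already present; 6 new (s, u, s, u, p, u)
Total nodes = 5 + 8 + 7 + 5 + 10 + 5 + 1 + 8 + 1 + 6 = 56

56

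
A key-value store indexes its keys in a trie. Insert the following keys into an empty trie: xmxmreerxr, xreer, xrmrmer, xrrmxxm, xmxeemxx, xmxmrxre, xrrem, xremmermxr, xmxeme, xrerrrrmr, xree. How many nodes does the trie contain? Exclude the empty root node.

Trace insertions, counting only characters that open a new branch:
  "xmxmreerxr" → 10 new (x, m, x, m, r, e, e, r, x, r)
  "xreer" → prefix "x" already present; 4 new (r, e, e, r)
  "xrmrmer" → prefix "xr" already present; 5 new (m, r, m, e, r)
  "xrrmxxm" → prefix "xr" already present; 5 new (r, m, x, x, m)
  "xmxeemxx" → prefix "xmx" already present; 5 new (e, e, m, x, x)
  "xmxmrxre" → prefix "xmxmr" already present; 3 new (x, r, e)
  "xrrem" → prefix "xrr" already present; 2 new (e, m)
  "xremmermxr" → prefix "xre" already present; 7 new (m, m, e, r, m, x, r)
  "xmxeme" → prefix "xmxe" already present; 2 new (m, e)
  "xrerrrrmr" → prefix "xre" already present; 6 new (r, r, r, r, m, r)
  "xree" → prefix "xree" already present; 0 new (none)
Total nodes = 10 + 4 + 5 + 5 + 5 + 3 + 2 + 7 + 2 + 6 + 0 = 49

49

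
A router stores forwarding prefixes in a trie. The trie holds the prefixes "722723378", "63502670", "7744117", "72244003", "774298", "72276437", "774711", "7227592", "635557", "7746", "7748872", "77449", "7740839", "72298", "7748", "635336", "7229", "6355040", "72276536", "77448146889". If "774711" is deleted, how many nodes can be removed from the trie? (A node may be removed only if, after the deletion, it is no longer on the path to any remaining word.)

A node on "774711"'s path can go only if nothing else ends at it or branches off below it.
The suffix "711" (3 nodes) is used only by "774711"; the node for "774" still has the child "4", so pruning stops there.
Nodes removed: 3

3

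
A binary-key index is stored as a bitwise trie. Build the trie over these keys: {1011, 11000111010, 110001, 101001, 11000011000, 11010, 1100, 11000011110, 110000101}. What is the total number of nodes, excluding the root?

Trie structure (* marks end of a word):
(root)
└─ 1
   ├─ 0
   │  └─ 1
   │     ├─ 0
   │     │  └─ 0
   │     │     └─ 1 *
   │     └─ 1 *
   └─ 1
      └─ 0
         ├─ 0 *
         │  └─ 0
         │     ├─ 0
         │     │  └─ 1
         │     │     ├─ 0
         │     │     │  └─ 1 *
         │     │     └─ 1
         │     │        ├─ 0
         │     │        │  └─ 0
         │     │        │     └─ 0 *
         │     │        └─ 1
         │     │           └─ 1
         │     │              └─ 0 *
         │     └─ 1 *
         │        └─ 1
         │           └─ 1
         │              └─ 0
         │                 └─ 1
         │                    └─ 0 *
         └─ 1
            └─ 0 *
Counting every labelled node above: 30.

30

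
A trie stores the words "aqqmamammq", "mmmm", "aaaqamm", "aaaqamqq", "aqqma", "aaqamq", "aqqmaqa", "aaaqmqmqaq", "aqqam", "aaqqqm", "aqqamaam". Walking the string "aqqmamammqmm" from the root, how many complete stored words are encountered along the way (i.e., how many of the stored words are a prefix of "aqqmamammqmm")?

2

Check each prefix of "aqqmamammqmm" against the stored set — each match is an end-marker on the path.
Prefixes of the query that are stored words: "aqqma", "aqqmamammq"
Count: 2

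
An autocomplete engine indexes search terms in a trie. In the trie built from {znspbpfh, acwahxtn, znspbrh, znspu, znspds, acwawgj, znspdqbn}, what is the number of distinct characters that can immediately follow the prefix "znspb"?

2

The children of the "znspb" node are the distinct next characters among strings starting with "znspb".
Characters that immediately follow "znspb" among the stored strings: {p, r}.
That node has 2 child edges.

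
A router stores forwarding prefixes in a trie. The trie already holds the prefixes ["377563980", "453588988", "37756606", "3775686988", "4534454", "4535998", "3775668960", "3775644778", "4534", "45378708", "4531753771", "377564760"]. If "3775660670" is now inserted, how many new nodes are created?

2

"37756606" is already a path in the trie; the remaining "70" must be added.
Each of the 2 remaining characters creates one node.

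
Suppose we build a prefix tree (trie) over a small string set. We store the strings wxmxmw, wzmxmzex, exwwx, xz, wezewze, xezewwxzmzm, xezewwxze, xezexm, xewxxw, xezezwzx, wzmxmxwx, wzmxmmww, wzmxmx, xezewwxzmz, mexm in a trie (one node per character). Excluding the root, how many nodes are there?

Count nodes per top-level branch (shared prefixes stored once):
  'e'-branch (exwwx): 5 nodes
  'm'-branch (mexm): 4 nodes
  'w'-branch (wezewze, wxmxmw, wzmxmmww, wzmxmx, wzmxmxwx, wzmxmzex): 25 nodes
  'x'-branch (xewxxw, xezewwxze, xezewwxzmz, xezewwxzmzm, xezexm, xezezwzx, xz): 23 nodes
Sum: 57

57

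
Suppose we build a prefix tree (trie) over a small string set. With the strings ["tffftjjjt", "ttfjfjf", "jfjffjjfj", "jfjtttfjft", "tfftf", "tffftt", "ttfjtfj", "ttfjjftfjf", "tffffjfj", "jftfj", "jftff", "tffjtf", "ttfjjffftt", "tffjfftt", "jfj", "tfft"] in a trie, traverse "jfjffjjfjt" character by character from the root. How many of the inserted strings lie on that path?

2

Check each prefix of "jfjffjjfjt" against the stored set — each match is an end-marker on the path.
Prefixes of the query that are stored words: "jfj", "jfjffjjfj"
Count: 2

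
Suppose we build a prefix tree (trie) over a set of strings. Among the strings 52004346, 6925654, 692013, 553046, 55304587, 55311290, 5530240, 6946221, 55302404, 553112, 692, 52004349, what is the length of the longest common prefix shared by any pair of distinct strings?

7

The deepest shared node is where two words last agree before diverging.
e.g. "52004346" and "52004349" share the prefix "5200434" of length 7; no pair shares a longer one.
Longest shared-prefix length: 7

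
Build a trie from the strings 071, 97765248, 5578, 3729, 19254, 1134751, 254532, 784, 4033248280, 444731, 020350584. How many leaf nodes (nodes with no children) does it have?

A leaf is a node with no children — equivalently, the end of a word that is not a proper prefix of any other stored word.
Those words: "020350584", "071", "1134751", "19254", "254532", "3729", "4033248280", "444731", "5578", "784", "97765248"
Leaf count: 11

11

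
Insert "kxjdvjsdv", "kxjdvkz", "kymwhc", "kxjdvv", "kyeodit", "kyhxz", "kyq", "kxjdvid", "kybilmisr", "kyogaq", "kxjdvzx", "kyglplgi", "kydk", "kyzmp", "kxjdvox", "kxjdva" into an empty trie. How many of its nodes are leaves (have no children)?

A leaf is a node with no children — equivalently, the end of a word that is not a proper prefix of any other stored word.
Those words: "kxjdva", "kxjdvid", "kxjdvjsdv", "kxjdvkz", "kxjdvox", "kxjdvv", "kxjdvzx", "kybilmisr", "kydk", "kyeodit", "kyglplgi", "kyhxz", "kymwhc", "kyogaq", "kyq", "kyzmp"
Leaf count: 16

16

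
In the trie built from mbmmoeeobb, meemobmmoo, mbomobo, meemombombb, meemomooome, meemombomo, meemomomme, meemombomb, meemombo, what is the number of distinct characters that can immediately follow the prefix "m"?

The children of the "m" node are the distinct next characters among strings starting with "m".
Distinct next characters after "m": b, e.
That node has 2 child edges.

2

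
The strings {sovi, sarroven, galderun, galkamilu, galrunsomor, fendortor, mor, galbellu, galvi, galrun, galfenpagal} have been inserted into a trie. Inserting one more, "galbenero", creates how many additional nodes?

4

"galbe" is already a path in the trie; the remaining "nero" must be added.
New nodes needed: |"galbenero"| − 5 = 9 − 5 = 4.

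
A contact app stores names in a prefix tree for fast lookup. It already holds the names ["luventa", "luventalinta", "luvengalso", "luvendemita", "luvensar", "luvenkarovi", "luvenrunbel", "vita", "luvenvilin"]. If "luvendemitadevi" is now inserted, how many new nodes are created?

4

Walking "luvendemitadevi" from the root, the first 11 characters ("luvendemita") follow existing edges; "d" is the first miss.
New nodes needed: |"luvendemitadevi"| − 11 = 15 − 11 = 4.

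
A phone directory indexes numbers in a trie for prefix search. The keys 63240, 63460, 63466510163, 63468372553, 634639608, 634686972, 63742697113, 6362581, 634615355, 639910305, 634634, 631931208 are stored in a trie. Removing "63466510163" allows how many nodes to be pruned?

7

Walk "63466510163" from the leaf back toward the root, removing each node that no remaining word uses.
The suffix "6510163" (7 nodes) is used only by "63466510163"; the node for "6346" still has the child "0", so pruning stops there.
Nodes removed: 7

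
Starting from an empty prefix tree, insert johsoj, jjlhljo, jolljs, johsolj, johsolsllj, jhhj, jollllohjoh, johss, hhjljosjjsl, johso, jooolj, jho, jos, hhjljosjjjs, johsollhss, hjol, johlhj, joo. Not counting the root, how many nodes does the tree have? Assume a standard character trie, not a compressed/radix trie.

62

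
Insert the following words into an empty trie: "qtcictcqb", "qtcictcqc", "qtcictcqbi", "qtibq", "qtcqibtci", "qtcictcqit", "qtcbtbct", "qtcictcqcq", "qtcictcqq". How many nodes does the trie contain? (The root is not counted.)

Trace insertions, counting only characters that open a new branch:
  "qtcictcqb" → 9 new (q, t, c, i, c, t, c, q, b)
  "qtcictcqc" → prefix "qtcictcq" already present; 1 new (c)
  "qtcictcqbi" → prefix "qtcictcqb" already present; 1 new (i)
  "qtibq" → prefix "qt" already present; 3 new (i, b, q)
  "qtcqibtci" → prefix "qtc" already present; 6 new (q, i, b, t, c, i)
  "qtcictcqit" → prefix "qtcictcq" already present; 2 new (i, t)
  "qtcbtbct" → prefix "qtc" already present; 5 new (b, t, b, c, t)
  "qtcictcqcq" → prefix "qtcictcqc" already present; 1 new (q)
  "qtcictcqq" → prefix "qtcictcq" already present; 1 new (q)
Total nodes = 9 + 1 + 1 + 3 + 6 + 2 + 5 + 1 + 1 = 29

29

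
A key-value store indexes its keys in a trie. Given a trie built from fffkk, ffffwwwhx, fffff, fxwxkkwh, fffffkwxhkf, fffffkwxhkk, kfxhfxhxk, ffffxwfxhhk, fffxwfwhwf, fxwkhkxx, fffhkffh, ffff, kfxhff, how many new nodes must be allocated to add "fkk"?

2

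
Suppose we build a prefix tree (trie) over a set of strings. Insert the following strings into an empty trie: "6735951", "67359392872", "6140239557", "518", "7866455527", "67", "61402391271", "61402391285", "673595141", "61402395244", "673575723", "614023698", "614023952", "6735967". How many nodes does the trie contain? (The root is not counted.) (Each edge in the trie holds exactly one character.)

56

Insert word by word; a character creates a node only if that edge doesn't already exist:
  "6735951" → 7 new (6, 7, 3, 5, 9, 5, 1)
  "67359392872" → prefix "67359" already present; 6 new (3, 9, 2, 8, 7, 2)
  "6140239557" → prefix "6" already present; 9 new (1, 4, 0, 2, 3, 9, 5, 5, 7)
  "518" → 3 new (5, 1, 8)
  "7866455527" → 10 new (7, 8, 6, 6, 4, 5, 5, 5, 2, 7)
  "67" → prefix "67" already present; 0 new (none)
  "61402391271" → prefix "6140239" already present; 4 new (1, 2, 7, 1)
  "61402391285" → prefix "614023912" already present; 2 new (8, 5)
  "673595141" → prefix "6735951" already present; 2 new (4, 1)
  "61402395244" → prefix "61402395" already present; 3 new (2, 4, 4)
  "673575723" → prefix "6735" already present; 5 new (7, 5, 7, 2, 3)
  "614023698" → prefix "614023" already present; 3 new (6, 9, 8)
  "614023952" → prefix "614023952" already present; 0 new (none)
  "6735967" → prefix "67359" already present; 2 new (6, 7)
Total nodes = 7 + 6 + 9 + 3 + 10 + 0 + 4 + 2 + 2 + 3 + 5 + 3 + 0 + 2 = 56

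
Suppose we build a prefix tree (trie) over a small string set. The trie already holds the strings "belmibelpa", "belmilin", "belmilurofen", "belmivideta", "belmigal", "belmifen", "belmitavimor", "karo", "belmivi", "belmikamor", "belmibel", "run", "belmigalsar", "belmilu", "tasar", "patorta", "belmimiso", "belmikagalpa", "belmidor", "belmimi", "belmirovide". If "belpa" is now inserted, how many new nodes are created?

2

The longest prefix of "belpa" already in the trie is "bel" (length 3).
Each of the 2 remaining characters creates one node.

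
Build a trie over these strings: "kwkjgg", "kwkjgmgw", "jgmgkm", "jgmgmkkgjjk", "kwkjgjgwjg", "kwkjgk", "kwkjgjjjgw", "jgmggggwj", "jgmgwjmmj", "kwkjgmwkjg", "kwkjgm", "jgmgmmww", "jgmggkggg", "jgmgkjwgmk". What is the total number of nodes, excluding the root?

58

Count nodes per top-level branch (shared prefixes stored once):
  'j'-branch (jgmggggwj, jgmggkggg, jgmgkjwgmk, jgmgkm, jgmgmkkgjjk, jgmgmmww, jgmgwjmmj): 35 nodes
  'k'-branch (kwkjgg, kwkjgjgwjg, kwkjgjjjgw, kwkjgk, kwkjgm, kwkjgmgw, kwkjgmwkjg): 23 nodes
Sum: 58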